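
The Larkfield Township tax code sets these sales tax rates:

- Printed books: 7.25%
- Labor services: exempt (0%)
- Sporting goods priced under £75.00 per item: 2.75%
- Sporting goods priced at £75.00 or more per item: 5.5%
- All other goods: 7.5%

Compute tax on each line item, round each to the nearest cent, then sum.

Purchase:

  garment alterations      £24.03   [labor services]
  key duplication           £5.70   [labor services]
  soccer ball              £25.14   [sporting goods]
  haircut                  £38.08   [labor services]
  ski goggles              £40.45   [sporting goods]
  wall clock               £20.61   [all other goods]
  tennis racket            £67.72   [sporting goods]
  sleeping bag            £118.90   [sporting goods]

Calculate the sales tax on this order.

Garment alterations £24.03: labor services → 0% → £0.00
Key duplication £5.70: labor services → 0% → £0.00
Soccer ball £25.14: sporting goods, under £75.00 → 2.75% → £0.69
Haircut £38.08: labor services → 0% → £0.00
Ski goggles £40.45: sporting goods, under £75.00 → 2.75% → £1.11
Wall clock £20.61: all other goods → 7.5% → £1.55
Tennis racket £67.72: sporting goods, under £75.00 → 2.75% → £1.86
Sleeping bag £118.90: sporting goods, £75.00 or more → 5.5% → £6.54
Total tax = £0.69 + £1.11 + £1.55 + £1.86 + £6.54 = £11.75

£11.75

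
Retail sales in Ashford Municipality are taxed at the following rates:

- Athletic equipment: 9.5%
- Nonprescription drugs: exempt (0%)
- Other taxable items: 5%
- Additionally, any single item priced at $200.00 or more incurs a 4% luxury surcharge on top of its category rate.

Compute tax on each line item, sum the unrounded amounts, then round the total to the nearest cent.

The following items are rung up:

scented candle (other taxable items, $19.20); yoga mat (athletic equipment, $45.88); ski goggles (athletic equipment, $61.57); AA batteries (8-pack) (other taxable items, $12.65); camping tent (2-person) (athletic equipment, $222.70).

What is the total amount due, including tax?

$403.86

Scented candle $19.20: other taxable items → 5% → $0.96
Yoga mat $45.88: athletic equipment → 9.5% → $4.3586
Ski goggles $61.57: athletic equipment → 9.5% → $5.84915
AA batteries (8-pack) $12.65: other taxable items → 5% → $0.6325
Camping tent (2-person) $222.70: athletic equipment → 9.5% + 4% surcharge = 13.5% → $30.0645
Subtotal = $362.00; unrounded tax = $41.86475 → $41.86; total due = $403.86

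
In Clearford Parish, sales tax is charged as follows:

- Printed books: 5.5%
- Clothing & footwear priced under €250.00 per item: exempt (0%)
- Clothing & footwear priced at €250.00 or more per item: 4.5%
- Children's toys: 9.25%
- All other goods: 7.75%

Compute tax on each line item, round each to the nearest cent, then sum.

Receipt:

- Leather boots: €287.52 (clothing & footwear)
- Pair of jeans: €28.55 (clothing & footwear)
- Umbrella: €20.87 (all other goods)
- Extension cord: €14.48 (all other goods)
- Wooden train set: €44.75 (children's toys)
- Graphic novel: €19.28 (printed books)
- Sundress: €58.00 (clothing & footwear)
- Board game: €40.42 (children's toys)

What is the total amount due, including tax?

€538.49

Leather boots €287.52: clothing & footwear, €250.00 or more → 4.5% → €12.94
Pair of jeans €28.55: clothing & footwear, under €250.00 → 0% → €0.00
Umbrella €20.87: all other goods → 7.75% → €1.62
Extension cord €14.48: all other goods → 7.75% → €1.12
Wooden train set €44.75: children's toys → 9.25% → €4.14
Graphic novel €19.28: printed books → 5.5% → €1.06
Sundress €58.00: clothing & footwear, under €250.00 → 0% → €0.00
Board game €40.42: children's toys → 9.25% → €3.74
Subtotal = €513.87; tax = €24.62; total due = €538.49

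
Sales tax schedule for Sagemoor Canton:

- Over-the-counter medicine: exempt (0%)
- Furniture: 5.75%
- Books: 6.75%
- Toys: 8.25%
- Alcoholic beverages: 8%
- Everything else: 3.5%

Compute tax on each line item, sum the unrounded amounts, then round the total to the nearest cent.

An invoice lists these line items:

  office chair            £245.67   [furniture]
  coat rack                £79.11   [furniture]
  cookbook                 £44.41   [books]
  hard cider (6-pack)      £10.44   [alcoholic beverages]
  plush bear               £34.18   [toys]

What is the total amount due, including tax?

£439.14

Office chair £245.67: furniture → 5.75% → £14.126025
Coat rack £79.11: furniture → 5.75% → £4.548825
Cookbook £44.41: books → 6.75% → £2.997675
Hard cider (6-pack) £10.44: alcoholic beverages → 8% → £0.8352
Plush bear £34.18: toys → 8.25% → £2.81985
Subtotal = £413.81; unrounded tax = £25.327575 → £25.33; total due = £439.14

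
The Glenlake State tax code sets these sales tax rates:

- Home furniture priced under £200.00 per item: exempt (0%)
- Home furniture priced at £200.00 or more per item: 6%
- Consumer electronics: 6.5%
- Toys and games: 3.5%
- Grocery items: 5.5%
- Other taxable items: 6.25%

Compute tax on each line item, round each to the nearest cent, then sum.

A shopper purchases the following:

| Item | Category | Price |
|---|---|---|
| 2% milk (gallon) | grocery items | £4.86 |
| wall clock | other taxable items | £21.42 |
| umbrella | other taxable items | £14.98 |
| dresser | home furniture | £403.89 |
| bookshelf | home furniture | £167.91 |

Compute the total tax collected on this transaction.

2% milk (gallon) £4.86: grocery items → 5.5% → £0.27
Wall clock £21.42: other taxable items → 6.25% → £1.34
Umbrella £14.98: other taxable items → 6.25% → £0.94
Dresser £403.89: home furniture, £200.00 or more → 6% → £24.23
Bookshelf £167.91: home furniture, under £200.00 → 0% → £0.00
Total tax = £0.27 + £1.34 + £0.94 + £24.23 = £26.78

£26.78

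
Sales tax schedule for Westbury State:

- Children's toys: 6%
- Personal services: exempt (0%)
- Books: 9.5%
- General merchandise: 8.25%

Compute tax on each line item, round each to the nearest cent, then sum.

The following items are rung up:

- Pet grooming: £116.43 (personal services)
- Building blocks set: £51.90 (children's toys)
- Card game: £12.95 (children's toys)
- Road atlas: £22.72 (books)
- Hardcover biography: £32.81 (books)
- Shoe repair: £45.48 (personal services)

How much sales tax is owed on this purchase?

Pet grooming £116.43: personal services → 0% → £0.00
Building blocks set £51.90: children's toys → 6% → £3.11
Card game £12.95: children's toys → 6% → £0.78
Road atlas £22.72: books → 9.5% → £2.16
Hardcover biography £32.81: books → 9.5% → £3.12
Shoe repair £45.48: personal services → 0% → £0.00
Total tax = £3.11 + £0.78 + £2.16 + £3.12 = £9.17

£9.17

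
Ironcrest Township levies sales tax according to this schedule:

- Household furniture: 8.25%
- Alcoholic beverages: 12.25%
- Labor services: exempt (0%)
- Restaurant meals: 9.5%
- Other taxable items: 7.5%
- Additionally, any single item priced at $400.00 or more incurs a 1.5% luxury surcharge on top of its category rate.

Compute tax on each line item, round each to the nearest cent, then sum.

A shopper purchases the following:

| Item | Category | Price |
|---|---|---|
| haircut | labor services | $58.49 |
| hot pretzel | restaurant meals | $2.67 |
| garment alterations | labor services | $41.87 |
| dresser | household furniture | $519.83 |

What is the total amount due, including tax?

$673.79

Haircut $58.49: labor services → 0% → $0.00
Hot pretzel $2.67: restaurant meals → 9.5% → $0.25
Garment alterations $41.87: labor services → 0% → $0.00
Dresser $519.83: household furniture → 8.25% + 1.5% surcharge = 9.75% → $50.68
Subtotal = $622.86; tax = $50.93; total due = $673.79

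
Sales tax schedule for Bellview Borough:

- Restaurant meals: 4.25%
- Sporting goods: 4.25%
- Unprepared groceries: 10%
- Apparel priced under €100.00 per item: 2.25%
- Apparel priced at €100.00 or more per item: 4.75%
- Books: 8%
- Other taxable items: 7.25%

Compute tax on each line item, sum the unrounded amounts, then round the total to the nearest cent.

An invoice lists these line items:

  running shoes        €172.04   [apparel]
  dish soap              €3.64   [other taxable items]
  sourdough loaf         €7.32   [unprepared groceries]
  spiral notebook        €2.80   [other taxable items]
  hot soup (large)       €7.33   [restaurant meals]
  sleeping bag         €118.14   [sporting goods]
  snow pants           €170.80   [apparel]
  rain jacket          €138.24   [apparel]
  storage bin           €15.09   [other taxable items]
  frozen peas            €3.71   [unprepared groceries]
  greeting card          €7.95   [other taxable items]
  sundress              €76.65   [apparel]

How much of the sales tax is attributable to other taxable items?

€2.14

Dish soap €3.64: other taxable items → 7.25% → €0.2639
Spiral notebook €2.80: other taxable items → 7.25% → €0.203
Storage bin €15.09: other taxable items → 7.25% → €1.094025
Greeting card €7.95: other taxable items → 7.25% → €0.576375
Tax on other taxable items: unrounded sum = €2.1373 → €2.14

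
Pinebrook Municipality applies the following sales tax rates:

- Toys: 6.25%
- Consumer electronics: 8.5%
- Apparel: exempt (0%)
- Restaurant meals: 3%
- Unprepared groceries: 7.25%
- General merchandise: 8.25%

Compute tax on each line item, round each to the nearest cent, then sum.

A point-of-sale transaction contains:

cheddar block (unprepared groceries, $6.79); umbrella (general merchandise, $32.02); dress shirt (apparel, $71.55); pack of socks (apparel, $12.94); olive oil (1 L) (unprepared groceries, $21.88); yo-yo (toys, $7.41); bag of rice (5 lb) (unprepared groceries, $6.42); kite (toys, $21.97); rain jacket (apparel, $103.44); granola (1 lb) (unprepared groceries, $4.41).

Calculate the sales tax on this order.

$7.34

Cheddar block $6.79: unprepared groceries → 7.25% → $0.49
Umbrella $32.02: general merchandise → 8.25% → $2.64
Dress shirt $71.55: apparel → 0% → $0.00
Pack of socks $12.94: apparel → 0% → $0.00
Olive oil (1 L) $21.88: unprepared groceries → 7.25% → $1.59
Yo-yo $7.41: toys → 6.25% → $0.46
Bag of rice (5 lb) $6.42: unprepared groceries → 7.25% → $0.47
Kite $21.97: toys → 6.25% → $1.37
Rain jacket $103.44: apparel → 0% → $0.00
Granola (1 lb) $4.41: unprepared groceries → 7.25% → $0.32
Total tax = $0.49 + $2.64 + $1.59 + $0.46 + $0.47 + $1.37 + $0.32 = $7.34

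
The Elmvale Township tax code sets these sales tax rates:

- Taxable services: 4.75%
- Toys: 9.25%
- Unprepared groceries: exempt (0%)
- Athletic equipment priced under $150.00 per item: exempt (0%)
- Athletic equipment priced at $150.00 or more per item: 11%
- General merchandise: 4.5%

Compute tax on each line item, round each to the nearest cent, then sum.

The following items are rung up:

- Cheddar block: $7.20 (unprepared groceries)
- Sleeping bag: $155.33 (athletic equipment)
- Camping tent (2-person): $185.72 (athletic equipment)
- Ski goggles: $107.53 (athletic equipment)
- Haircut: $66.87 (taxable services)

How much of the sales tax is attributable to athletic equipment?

$37.52

Sleeping bag $155.33: athletic equipment, $150.00 or more → 11% → $17.09
Camping tent (2-person) $185.72: athletic equipment, $150.00 or more → 11% → $20.43
Ski goggles $107.53: athletic equipment, under $150.00 → 0% → $0.00
Tax on athletic equipment = $17.09 + $20.43 + $0.00 = $37.52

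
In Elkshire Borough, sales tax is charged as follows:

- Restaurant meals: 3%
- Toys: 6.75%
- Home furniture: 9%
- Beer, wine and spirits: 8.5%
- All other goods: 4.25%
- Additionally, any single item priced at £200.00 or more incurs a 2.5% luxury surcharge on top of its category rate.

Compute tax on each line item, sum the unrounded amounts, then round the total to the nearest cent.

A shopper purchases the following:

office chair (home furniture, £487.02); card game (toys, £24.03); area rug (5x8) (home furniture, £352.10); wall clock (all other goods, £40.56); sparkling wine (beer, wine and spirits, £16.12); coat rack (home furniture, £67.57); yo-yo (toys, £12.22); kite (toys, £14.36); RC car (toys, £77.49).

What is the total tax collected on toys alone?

£8.65

Card game £24.03: toys → 6.75% → £1.622025
Yo-yo £12.22: toys → 6.75% → £0.82485
Kite £14.36: toys → 6.75% → £0.9693
RC car £77.49: toys → 6.75% → £5.230575
Tax on toys: unrounded sum = £8.64675 → £8.65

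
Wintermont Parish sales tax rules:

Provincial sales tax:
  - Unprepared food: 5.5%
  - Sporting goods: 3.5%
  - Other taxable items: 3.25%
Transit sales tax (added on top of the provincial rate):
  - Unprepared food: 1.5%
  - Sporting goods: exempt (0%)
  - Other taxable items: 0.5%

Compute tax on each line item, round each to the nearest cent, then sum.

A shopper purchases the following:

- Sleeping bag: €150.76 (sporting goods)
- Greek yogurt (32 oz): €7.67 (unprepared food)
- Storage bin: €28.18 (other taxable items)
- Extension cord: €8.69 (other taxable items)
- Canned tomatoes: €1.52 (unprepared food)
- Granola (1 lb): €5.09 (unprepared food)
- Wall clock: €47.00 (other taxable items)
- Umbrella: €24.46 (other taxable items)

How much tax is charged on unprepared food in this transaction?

€1.01

Greek yogurt (32 oz) €7.67: unprepared food → 5.5% + 1.5% transit = 7% → €0.54
Canned tomatoes €1.52: unprepared food → 5.5% + 1.5% transit = 7% → €0.11
Granola (1 lb) €5.09: unprepared food → 5.5% + 1.5% transit = 7% → €0.36
Tax on unprepared food = €0.54 + €0.11 + €0.36 = €1.01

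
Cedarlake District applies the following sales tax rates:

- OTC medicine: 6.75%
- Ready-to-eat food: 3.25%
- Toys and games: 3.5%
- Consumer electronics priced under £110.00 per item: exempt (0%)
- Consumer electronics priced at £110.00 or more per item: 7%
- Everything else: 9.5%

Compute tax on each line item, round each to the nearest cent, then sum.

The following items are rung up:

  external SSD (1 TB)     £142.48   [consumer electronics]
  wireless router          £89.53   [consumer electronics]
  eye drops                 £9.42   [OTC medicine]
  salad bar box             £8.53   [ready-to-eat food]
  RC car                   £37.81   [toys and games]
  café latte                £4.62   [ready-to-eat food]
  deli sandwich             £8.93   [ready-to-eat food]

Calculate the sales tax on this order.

External SSD (1 TB) £142.48: consumer electronics, £110.00 or more → 7% → £9.97
Wireless router £89.53: consumer electronics, under £110.00 → 0% → £0.00
Eye drops £9.42: OTC medicine → 6.75% → £0.64
Salad bar box £8.53: ready-to-eat food → 3.25% → £0.28
RC car £37.81: toys and games → 3.5% → £1.32
Café latte £4.62: ready-to-eat food → 3.25% → £0.15
Deli sandwich £8.93: ready-to-eat food → 3.25% → £0.29
Total tax = £9.97 + £0.64 + £0.28 + £1.32 + £0.15 + £0.29 = £12.65

£12.65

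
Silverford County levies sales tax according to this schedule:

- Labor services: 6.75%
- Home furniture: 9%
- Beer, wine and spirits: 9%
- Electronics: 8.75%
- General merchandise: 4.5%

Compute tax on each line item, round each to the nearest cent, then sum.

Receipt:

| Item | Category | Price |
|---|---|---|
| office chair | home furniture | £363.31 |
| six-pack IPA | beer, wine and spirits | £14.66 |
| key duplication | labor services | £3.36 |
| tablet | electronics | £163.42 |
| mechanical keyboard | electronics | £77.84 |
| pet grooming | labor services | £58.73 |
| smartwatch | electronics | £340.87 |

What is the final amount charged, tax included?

Office chair £363.31: home furniture → 9% → £32.70
Six-pack IPA £14.66: beer, wine and spirits → 9% → £1.32
Key duplication £3.36: labor services → 6.75% → £0.23
Tablet £163.42: electronics → 8.75% → £14.30
Mechanical keyboard £77.84: electronics → 8.75% → £6.81
Pet grooming £58.73: labor services → 6.75% → £3.96
Smartwatch £340.87: electronics → 8.75% → £29.83
Subtotal = £1022.19; tax = £89.15; total due = £1111.34

£1111.34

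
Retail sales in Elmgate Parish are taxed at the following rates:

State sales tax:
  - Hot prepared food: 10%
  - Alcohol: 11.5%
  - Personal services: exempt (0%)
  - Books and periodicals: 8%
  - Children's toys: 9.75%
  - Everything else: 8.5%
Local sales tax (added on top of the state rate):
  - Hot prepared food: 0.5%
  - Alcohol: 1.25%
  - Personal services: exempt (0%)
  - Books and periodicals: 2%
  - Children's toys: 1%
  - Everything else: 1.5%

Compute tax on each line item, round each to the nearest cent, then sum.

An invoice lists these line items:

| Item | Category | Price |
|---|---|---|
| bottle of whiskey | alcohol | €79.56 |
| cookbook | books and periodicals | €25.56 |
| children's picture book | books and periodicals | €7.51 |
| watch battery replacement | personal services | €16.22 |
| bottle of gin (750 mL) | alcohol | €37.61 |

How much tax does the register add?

Bottle of whiskey €79.56: alcohol → 11.5% + 1.25% local = 12.75% → €10.14
Cookbook €25.56: books and periodicals → 8% + 2% local = 10% → €2.56
Children's picture book €7.51: books and periodicals → 8% + 2% local = 10% → €0.75
Watch battery replacement €16.22: personal services → 0% + 0% local = 0% → €0.00
Bottle of gin (750 mL) €37.61: alcohol → 11.5% + 1.25% local = 12.75% → €4.80
Total tax = €10.14 + €2.56 + €0.75 + €4.80 = €18.25

€18.25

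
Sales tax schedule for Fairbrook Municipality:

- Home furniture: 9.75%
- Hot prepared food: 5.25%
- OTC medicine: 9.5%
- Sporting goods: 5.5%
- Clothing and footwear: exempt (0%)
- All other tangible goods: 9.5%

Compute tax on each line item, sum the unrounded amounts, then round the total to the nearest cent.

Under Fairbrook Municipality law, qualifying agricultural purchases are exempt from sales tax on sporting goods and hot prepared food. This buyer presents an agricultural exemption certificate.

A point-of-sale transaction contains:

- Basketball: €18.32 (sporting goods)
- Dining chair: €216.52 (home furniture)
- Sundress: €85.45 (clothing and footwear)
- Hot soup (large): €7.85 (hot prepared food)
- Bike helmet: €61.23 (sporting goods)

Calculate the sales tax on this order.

€21.11

Basketball €18.32: sporting goods, buyer-exempt → 0% → €0.00
Dining chair €216.52: home furniture → 9.75% → €21.1107
Sundress €85.45: clothing and footwear → 0% → €0.00
Hot soup (large) €7.85: hot prepared food, buyer-exempt → 0% → €0.00
Bike helmet €61.23: sporting goods, buyer-exempt → 0% → €0.00
Unrounded tax sum = €21.1107 → €21.11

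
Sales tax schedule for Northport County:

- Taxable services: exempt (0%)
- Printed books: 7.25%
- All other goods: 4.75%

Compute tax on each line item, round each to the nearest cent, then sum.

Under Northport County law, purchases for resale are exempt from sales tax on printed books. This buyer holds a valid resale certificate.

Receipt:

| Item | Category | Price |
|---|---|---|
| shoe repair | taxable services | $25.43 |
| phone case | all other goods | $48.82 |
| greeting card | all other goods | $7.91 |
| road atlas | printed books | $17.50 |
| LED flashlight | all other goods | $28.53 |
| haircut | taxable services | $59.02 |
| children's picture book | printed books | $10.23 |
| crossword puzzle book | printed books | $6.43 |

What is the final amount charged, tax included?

$207.93

Shoe repair $25.43: taxable services → 0% → $0.00
Phone case $48.82: all other goods → 4.75% → $2.32
Greeting card $7.91: all other goods → 4.75% → $0.38
Road atlas $17.50: printed books, buyer-exempt → 0% → $0.00
LED flashlight $28.53: all other goods → 4.75% → $1.36
Haircut $59.02: taxable services → 0% → $0.00
Children's picture book $10.23: printed books, buyer-exempt → 0% → $0.00
Crossword puzzle book $6.43: printed books, buyer-exempt → 0% → $0.00
Subtotal = $203.87; tax = $4.06; total due = $207.93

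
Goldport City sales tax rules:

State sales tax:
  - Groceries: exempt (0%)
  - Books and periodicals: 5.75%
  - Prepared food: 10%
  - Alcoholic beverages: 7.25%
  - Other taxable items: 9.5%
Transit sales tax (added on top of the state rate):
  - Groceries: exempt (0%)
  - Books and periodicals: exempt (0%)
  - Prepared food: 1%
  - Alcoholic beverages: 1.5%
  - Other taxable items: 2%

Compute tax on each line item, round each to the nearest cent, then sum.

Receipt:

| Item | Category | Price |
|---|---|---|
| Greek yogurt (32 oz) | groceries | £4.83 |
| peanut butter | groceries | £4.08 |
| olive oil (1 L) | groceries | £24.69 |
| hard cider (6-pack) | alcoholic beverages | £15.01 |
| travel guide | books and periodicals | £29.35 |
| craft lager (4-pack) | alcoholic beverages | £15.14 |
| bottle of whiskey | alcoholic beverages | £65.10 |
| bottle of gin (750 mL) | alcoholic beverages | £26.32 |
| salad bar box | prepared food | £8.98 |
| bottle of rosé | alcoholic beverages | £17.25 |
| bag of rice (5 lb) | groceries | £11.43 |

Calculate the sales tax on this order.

£14.82

Greek yogurt (32 oz) £4.83: groceries → 0% + 0% transit = 0% → £0.00
Peanut butter £4.08: groceries → 0% + 0% transit = 0% → £0.00
Olive oil (1 L) £24.69: groceries → 0% + 0% transit = 0% → £0.00
Hard cider (6-pack) £15.01: alcoholic beverages → 7.25% + 1.5% transit = 8.75% → £1.31
Travel guide £29.35: books and periodicals → 5.75% + 0% transit = 5.75% → £1.69
Craft lager (4-pack) £15.14: alcoholic beverages → 7.25% + 1.5% transit = 8.75% → £1.32
Bottle of whiskey £65.10: alcoholic beverages → 7.25% + 1.5% transit = 8.75% → £5.70
Bottle of gin (750 mL) £26.32: alcoholic beverages → 7.25% + 1.5% transit = 8.75% → £2.30
Salad bar box £8.98: prepared food → 10% + 1% transit = 11% → £0.99
Bottle of rosé £17.25: alcoholic beverages → 7.25% + 1.5% transit = 8.75% → £1.51
Bag of rice (5 lb) £11.43: groceries → 0% + 0% transit = 0% → £0.00
Total tax = £1.31 + £1.69 + £1.32 + £5.70 + £2.30 + £0.99 + £1.51 = £14.82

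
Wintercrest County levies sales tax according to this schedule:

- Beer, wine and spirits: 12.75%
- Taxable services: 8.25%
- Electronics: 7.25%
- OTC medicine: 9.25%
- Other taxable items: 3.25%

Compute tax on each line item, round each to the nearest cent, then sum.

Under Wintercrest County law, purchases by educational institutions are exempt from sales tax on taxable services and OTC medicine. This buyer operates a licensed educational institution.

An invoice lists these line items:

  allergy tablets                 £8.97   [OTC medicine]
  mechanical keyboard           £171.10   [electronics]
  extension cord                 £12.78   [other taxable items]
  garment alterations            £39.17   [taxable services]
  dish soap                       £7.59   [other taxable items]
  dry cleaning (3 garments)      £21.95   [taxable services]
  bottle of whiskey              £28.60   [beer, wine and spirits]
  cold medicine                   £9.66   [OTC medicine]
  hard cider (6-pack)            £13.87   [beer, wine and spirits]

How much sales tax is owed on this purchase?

Allergy tablets £8.97: OTC medicine, buyer-exempt → 0% → £0.00
Mechanical keyboard £171.10: electronics → 7.25% → £12.40
Extension cord £12.78: other taxable items → 3.25% → £0.42
Garment alterations £39.17: taxable services, buyer-exempt → 0% → £0.00
Dish soap £7.59: other taxable items → 3.25% → £0.25
Dry cleaning (3 garments) £21.95: taxable services, buyer-exempt → 0% → £0.00
Bottle of whiskey £28.60: beer, wine and spirits → 12.75% → £3.65
Cold medicine £9.66: OTC medicine, buyer-exempt → 0% → £0.00
Hard cider (6-pack) £13.87: beer, wine and spirits → 12.75% → £1.77
Total tax = £12.40 + £0.42 + £0.25 + £3.65 + £1.77 = £18.49

£18.49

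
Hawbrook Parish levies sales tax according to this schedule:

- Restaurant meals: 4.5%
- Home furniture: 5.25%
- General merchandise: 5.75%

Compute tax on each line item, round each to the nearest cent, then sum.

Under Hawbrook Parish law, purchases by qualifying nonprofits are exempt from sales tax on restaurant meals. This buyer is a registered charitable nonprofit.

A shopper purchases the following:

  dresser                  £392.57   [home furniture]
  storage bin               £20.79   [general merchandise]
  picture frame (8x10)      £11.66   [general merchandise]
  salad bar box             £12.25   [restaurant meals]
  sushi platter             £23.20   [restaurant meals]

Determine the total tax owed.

£22.48

Dresser £392.57: home furniture → 5.25% → £20.61
Storage bin £20.79: general merchandise → 5.75% → £1.20
Picture frame (8x10) £11.66: general merchandise → 5.75% → £0.67
Salad bar box £12.25: restaurant meals, buyer-exempt → 0% → £0.00
Sushi platter £23.20: restaurant meals, buyer-exempt → 0% → £0.00
Total tax = £20.61 + £1.20 + £0.67 = £22.48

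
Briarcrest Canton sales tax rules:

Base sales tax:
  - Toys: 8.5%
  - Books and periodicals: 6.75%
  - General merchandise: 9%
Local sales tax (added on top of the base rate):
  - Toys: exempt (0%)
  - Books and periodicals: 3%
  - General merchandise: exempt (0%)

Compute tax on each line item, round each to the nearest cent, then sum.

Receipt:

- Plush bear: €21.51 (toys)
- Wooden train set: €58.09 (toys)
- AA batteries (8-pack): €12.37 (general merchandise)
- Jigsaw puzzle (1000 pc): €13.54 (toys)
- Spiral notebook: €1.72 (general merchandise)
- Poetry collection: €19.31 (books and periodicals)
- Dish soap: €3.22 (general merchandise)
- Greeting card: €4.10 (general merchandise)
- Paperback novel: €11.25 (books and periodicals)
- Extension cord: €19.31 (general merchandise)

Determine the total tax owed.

€14.56

Plush bear €21.51: toys → 8.5% + 0% local = 8.5% → €1.83
Wooden train set €58.09: toys → 8.5% + 0% local = 8.5% → €4.94
AA batteries (8-pack) €12.37: general merchandise → 9% + 0% local = 9% → €1.11
Jigsaw puzzle (1000 pc) €13.54: toys → 8.5% + 0% local = 8.5% → €1.15
Spiral notebook €1.72: general merchandise → 9% + 0% local = 9% → €0.15
Poetry collection €19.31: books and periodicals → 6.75% + 3% local = 9.75% → €1.88
Dish soap €3.22: general merchandise → 9% + 0% local = 9% → €0.29
Greeting card €4.10: general merchandise → 9% + 0% local = 9% → €0.37
Paperback novel €11.25: books and periodicals → 6.75% + 3% local = 9.75% → €1.10
Extension cord €19.31: general merchandise → 9% + 0% local = 9% → €1.74
Total tax = €1.83 + €4.94 + €1.11 + €1.15 + €0.15 + €1.88 + €0.29 + €0.37 + €1.10 + €1.74 = €14.56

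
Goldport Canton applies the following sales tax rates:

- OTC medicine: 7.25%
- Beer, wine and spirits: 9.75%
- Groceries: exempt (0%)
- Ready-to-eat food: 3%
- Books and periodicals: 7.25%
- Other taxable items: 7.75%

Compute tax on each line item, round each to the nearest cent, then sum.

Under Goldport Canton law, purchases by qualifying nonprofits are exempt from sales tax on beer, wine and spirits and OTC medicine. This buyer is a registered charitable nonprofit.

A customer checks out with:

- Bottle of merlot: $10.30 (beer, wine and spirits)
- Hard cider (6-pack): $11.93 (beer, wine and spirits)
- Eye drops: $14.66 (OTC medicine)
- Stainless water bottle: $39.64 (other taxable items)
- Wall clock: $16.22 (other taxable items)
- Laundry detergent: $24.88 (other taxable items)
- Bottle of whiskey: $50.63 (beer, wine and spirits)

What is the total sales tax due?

$6.26

Bottle of merlot $10.30: beer, wine and spirits, buyer-exempt → 0% → $0.00
Hard cider (6-pack) $11.93: beer, wine and spirits, buyer-exempt → 0% → $0.00
Eye drops $14.66: OTC medicine, buyer-exempt → 0% → $0.00
Stainless water bottle $39.64: other taxable items → 7.75% → $3.07
Wall clock $16.22: other taxable items → 7.75% → $1.26
Laundry detergent $24.88: other taxable items → 7.75% → $1.93
Bottle of whiskey $50.63: beer, wine and spirits, buyer-exempt → 0% → $0.00
Total tax = $3.07 + $1.26 + $1.93 = $6.26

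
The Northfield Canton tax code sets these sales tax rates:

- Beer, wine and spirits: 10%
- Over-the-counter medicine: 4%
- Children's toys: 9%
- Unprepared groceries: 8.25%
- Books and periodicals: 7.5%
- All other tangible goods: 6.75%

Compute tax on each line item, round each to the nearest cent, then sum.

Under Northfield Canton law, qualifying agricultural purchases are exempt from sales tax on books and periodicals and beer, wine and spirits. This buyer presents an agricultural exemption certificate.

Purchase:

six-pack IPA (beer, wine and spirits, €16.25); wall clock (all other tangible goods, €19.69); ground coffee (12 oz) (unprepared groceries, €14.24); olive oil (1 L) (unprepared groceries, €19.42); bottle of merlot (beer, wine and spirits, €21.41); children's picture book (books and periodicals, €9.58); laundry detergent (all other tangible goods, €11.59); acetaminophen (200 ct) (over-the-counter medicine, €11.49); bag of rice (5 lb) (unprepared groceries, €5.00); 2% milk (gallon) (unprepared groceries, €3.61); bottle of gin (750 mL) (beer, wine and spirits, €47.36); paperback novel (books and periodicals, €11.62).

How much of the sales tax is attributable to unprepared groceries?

Ground coffee (12 oz) €14.24: unprepared groceries → 8.25% → €1.17
Olive oil (1 L) €19.42: unprepared groceries → 8.25% → €1.60
Bag of rice (5 lb) €5.00: unprepared groceries → 8.25% → €0.41
2% milk (gallon) €3.61: unprepared groceries → 8.25% → €0.30
Tax on unprepared groceries = €1.17 + €1.60 + €0.41 + €0.30 = €3.48

€3.48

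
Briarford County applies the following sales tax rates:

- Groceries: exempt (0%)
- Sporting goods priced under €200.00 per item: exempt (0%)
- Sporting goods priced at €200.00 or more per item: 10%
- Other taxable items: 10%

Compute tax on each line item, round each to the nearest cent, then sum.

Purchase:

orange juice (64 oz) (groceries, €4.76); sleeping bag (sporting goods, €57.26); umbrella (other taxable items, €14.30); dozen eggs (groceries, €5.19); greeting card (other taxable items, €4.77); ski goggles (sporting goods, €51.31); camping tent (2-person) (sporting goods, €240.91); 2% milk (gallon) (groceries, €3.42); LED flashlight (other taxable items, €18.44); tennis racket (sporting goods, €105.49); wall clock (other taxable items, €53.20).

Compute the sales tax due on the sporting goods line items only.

€24.09

Sleeping bag €57.26: sporting goods, under €200.00 → 0% → €0.00
Ski goggles €51.31: sporting goods, under €200.00 → 0% → €0.00
Camping tent (2-person) €240.91: sporting goods, €200.00 or more → 10% → €24.09
Tennis racket €105.49: sporting goods, under €200.00 → 0% → €0.00
Tax on sporting goods = €0.00 + €0.00 + €24.09 + €0.00 = €24.09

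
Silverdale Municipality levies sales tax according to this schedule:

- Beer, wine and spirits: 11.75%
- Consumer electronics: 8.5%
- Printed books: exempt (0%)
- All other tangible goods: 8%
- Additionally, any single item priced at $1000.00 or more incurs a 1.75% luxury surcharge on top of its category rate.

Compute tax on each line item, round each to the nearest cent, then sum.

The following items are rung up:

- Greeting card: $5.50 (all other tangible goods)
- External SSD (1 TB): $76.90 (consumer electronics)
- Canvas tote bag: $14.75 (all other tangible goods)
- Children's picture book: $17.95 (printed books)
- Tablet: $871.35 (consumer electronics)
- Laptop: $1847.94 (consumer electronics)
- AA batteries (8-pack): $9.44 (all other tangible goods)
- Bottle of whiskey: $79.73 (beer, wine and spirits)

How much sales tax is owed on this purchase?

Greeting card $5.50: all other tangible goods → 8% → $0.44
External SSD (1 TB) $76.90: consumer electronics → 8.5% → $6.54
Canvas tote bag $14.75: all other tangible goods → 8% → $1.18
Children's picture book $17.95: printed books → 0% → $0.00
Tablet $871.35: consumer electronics → 8.5% → $74.06
Laptop $1847.94: consumer electronics → 8.5% + 1.75% surcharge = 10.25% → $189.41
AA batteries (8-pack) $9.44: all other tangible goods → 8% → $0.76
Bottle of whiskey $79.73: beer, wine and spirits → 11.75% → $9.37
Total tax = $0.44 + $6.54 + $1.18 + $74.06 + $189.41 + $0.76 + $9.37 = $281.76

$281.76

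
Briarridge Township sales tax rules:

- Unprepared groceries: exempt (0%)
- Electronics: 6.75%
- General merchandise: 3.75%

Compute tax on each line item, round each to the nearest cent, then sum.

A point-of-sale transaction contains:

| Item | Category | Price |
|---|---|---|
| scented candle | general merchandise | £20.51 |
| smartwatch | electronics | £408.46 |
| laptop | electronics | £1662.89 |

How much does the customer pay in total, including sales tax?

Scented candle £20.51: general merchandise → 3.75% → £0.77
Smartwatch £408.46: electronics → 6.75% → £27.57
Laptop £1662.89: electronics → 6.75% → £112.25
Subtotal = £2091.86; tax = £140.59; total due = £2232.45

£2232.45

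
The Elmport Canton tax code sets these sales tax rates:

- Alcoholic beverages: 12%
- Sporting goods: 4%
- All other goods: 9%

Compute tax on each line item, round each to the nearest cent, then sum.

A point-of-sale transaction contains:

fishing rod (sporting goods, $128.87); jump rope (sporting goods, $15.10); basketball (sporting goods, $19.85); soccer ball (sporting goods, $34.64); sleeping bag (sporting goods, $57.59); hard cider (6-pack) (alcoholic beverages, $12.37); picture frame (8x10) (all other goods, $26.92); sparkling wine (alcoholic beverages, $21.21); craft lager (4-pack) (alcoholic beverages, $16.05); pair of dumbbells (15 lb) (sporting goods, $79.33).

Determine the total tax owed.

Fishing rod $128.87: sporting goods → 4% → $5.15
Jump rope $15.10: sporting goods → 4% → $0.60
Basketball $19.85: sporting goods → 4% → $0.79
Soccer ball $34.64: sporting goods → 4% → $1.39
Sleeping bag $57.59: sporting goods → 4% → $2.30
Hard cider (6-pack) $12.37: alcoholic beverages → 12% → $1.48
Picture frame (8x10) $26.92: all other goods → 9% → $2.42
Sparkling wine $21.21: alcoholic beverages → 12% → $2.55
Craft lager (4-pack) $16.05: alcoholic beverages → 12% → $1.93
Pair of dumbbells (15 lb) $79.33: sporting goods → 4% → $3.17
Total tax = $5.15 + $0.60 + $0.79 + $1.39 + $2.30 + $1.48 + $2.42 + $2.55 + $1.93 + $3.17 = $21.78

$21.78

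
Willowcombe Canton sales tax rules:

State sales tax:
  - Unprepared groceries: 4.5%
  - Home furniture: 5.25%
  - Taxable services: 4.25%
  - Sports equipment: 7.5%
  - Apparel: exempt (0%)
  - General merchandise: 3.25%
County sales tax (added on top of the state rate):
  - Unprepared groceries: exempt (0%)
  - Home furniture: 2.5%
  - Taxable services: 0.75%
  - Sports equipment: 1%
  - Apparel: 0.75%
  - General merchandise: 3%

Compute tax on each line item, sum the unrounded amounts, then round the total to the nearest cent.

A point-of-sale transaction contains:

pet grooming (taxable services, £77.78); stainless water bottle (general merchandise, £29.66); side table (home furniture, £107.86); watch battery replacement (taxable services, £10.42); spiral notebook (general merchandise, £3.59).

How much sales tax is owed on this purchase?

£14.85

Pet grooming £77.78: taxable services → 4.25% + 0.75% county = 5% → £3.889
Stainless water bottle £29.66: general merchandise → 3.25% + 3% county = 6.25% → £1.85375
Side table £107.86: home furniture → 5.25% + 2.5% county = 7.75% → £8.35915
Watch battery replacement £10.42: taxable services → 4.25% + 0.75% county = 5% → £0.521
Spiral notebook £3.59: general merchandise → 3.25% + 3% county = 6.25% → £0.224375
Unrounded tax sum = £14.847275 → £14.85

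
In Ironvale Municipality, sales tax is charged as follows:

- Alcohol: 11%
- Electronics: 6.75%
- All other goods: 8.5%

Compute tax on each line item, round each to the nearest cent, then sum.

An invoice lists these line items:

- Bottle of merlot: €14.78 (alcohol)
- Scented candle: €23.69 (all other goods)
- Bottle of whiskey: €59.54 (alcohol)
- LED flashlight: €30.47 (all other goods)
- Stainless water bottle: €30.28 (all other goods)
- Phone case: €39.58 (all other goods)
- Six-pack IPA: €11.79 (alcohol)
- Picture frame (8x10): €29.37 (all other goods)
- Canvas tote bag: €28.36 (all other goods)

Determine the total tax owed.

Bottle of merlot €14.78: alcohol → 11% → €1.63
Scented candle €23.69: all other goods → 8.5% → €2.01
Bottle of whiskey €59.54: alcohol → 11% → €6.55
LED flashlight €30.47: all other goods → 8.5% → €2.59
Stainless water bottle €30.28: all other goods → 8.5% → €2.57
Phone case €39.58: all other goods → 8.5% → €3.36
Six-pack IPA €11.79: alcohol → 11% → €1.30
Picture frame (8x10) €29.37: all other goods → 8.5% → €2.50
Canvas tote bag €28.36: all other goods → 8.5% → €2.41
Total tax = €1.63 + €2.01 + €6.55 + €2.59 + €2.57 + €3.36 + €1.30 + €2.50 + €2.41 = €24.92

€24.92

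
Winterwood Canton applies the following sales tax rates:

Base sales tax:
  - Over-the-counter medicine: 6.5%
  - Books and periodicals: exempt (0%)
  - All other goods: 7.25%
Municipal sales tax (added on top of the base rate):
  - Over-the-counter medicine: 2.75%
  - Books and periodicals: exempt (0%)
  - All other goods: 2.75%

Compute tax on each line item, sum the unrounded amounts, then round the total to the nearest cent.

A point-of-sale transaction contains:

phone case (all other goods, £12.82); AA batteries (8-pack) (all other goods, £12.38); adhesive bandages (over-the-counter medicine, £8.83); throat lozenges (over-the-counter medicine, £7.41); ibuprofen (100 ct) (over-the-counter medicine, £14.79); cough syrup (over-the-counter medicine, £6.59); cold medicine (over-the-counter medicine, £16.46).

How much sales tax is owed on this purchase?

£7.52

Phone case £12.82: all other goods → 7.25% + 2.75% municipal = 10% → £1.282
AA batteries (8-pack) £12.38: all other goods → 7.25% + 2.75% municipal = 10% → £1.238
Adhesive bandages £8.83: over-the-counter medicine → 6.5% + 2.75% municipal = 9.25% → £0.816775
Throat lozenges £7.41: over-the-counter medicine → 6.5% + 2.75% municipal = 9.25% → £0.685425
Ibuprofen (100 ct) £14.79: over-the-counter medicine → 6.5% + 2.75% municipal = 9.25% → £1.368075
Cough syrup £6.59: over-the-counter medicine → 6.5% + 2.75% municipal = 9.25% → £0.609575
Cold medicine £16.46: over-the-counter medicine → 6.5% + 2.75% municipal = 9.25% → £1.52255
Unrounded tax sum = £7.5224 → £7.52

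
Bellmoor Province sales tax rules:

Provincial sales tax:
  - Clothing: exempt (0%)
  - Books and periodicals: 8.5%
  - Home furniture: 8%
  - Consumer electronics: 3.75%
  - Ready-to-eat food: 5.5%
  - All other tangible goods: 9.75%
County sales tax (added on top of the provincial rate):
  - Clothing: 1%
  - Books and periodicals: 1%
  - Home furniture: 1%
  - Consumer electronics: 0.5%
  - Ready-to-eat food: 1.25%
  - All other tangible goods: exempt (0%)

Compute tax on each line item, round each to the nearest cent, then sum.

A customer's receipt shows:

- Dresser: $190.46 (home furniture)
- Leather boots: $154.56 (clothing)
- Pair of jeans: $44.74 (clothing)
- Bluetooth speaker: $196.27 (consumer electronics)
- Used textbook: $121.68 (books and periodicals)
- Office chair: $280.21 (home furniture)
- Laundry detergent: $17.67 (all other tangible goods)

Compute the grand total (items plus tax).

Dresser $190.46: home furniture → 8% + 1% county = 9% → $17.14
Leather boots $154.56: clothing → 0% + 1% county = 1% → $1.55
Pair of jeans $44.74: clothing → 0% + 1% county = 1% → $0.45
Bluetooth speaker $196.27: consumer electronics → 3.75% + 0.5% county = 4.25% → $8.34
Used textbook $121.68: books and periodicals → 8.5% + 1% county = 9.5% → $11.56
Office chair $280.21: home furniture → 8% + 1% county = 9% → $25.22
Laundry detergent $17.67: all other tangible goods → 9.75% + 0% county = 9.75% → $1.72
Subtotal = $1005.59; tax = $65.98; total due = $1071.57

$1071.57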